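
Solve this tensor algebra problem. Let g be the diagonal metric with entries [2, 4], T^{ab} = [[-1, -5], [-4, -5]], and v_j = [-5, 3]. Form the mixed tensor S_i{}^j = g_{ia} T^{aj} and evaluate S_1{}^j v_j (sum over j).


Step 1: lower the first index. For a diagonal metric, g_{ia} T^{aj} = g_{ii} T^{ij} (no sum on i).
g_{11} = 2
S_1{}^1 = 2 * T^{11} = 2 * -1 = -2
S_1{}^2 = 2 * T^{12} = 2 * -5 = -10
Step 2: contract S_1{}^j with v_j.
S_1{}^1 * v_1 = -2 * -5 = 10
S_1{}^2 * v_2 = -10 * 3 = -30
Result = 10 + -30 = -20

-20


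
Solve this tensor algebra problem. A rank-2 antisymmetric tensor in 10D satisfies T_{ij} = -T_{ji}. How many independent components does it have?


An antisymmetric rank-2 tensor satisfies A_{ij} = -A_{ji}, so diagonal entries are zero.
The independent components are the upper-triangular entries: C(n, 2) = n(n-1)/2.
n = 10
C(10, 2) = 10 * 9 / 2 = 90 / 2 = 45

45


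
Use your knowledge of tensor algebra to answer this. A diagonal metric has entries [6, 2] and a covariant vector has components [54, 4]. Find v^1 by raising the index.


To raise an index with a diagonal metric: v^i = v_i / g_{ii}.
For index 1: v_1 = 54, g_{11} = 6
v^1 = 54 / 6 = 9

9


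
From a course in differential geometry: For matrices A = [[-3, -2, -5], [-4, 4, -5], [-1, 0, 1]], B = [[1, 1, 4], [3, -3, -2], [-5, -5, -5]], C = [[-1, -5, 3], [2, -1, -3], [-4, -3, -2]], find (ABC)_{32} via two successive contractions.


(ABC)_{32} = sum_m (AB)_{3m} C_{m2}. First compute row 3 of AB.
(AB)_{31} = -1*1 + 0*3 + 1*-5 = -6
(AB)_{32} = -1*1 + 0*-3 + 1*-5 = -6
(AB)_{33} = -1*4 + 0*-2 + 1*-5 = -9
Now contract with column 2 of C:
(AB)_{31} * C_{12} = -6 * -5 = 30
(AB)_{32} * C_{22} = -6 * -1 = 6
(AB)_{33} * C_{32} = -9 * -3 = 27
(ABC)_{32} = 30 + 6 + 27 = 63

63


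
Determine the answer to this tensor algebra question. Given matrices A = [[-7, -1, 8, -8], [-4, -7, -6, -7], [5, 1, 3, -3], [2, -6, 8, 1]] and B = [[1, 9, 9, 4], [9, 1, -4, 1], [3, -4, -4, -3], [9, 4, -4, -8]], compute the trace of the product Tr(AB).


Tr(AB) = sum_i (AB)_{ii} where (AB)_{ii} = sum_k A_{ik} B_{ki}.
(AB)_{11} = -7*1 + -1*9 + 8*3 + -8*9 = -64
(AB)_{22} = -4*9 + -7*1 + -6*-4 + -7*4 = -47
(AB)_{33} = 5*9 + 1*-4 + 3*-4 + -3*-4 = 41
(AB)_{44} = 2*4 + -6*1 + 8*-3 + 1*-8 = -30
Tr(AB) = -64 + -47 + 41 + -30 = -100

-100


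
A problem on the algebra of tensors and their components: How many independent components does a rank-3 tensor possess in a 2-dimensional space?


The number of components of a rank-r tensor in d dimensions is d^r.
Here d = 2 and r = 3.
2^3 = 8

8


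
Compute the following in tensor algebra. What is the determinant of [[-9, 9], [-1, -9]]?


For a 2x2 matrix [[a, b], [c, d]], det = a*d - b*c.
a = -9, b = 9, c = -1, d = -9
a*d = -9 * -9 = 81
b*c = 9 * -1 = -9
det = 81 - -9 = 90

90


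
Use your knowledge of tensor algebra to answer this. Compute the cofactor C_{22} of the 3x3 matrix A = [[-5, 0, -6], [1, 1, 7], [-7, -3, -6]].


To find cofactor C_{22}, delete row 2 and column 2.
The resulting 2x2 submatrix is: [[-5, -6], [-7, -6]]
Minor M_{22} = -5*-6 - -6*-7
  = 30 - 42 = -12
Sign = (-1)^(2+2) = (-1)^4 = 1
Cofactor C_{22} = 1 * -12 = -12

-12


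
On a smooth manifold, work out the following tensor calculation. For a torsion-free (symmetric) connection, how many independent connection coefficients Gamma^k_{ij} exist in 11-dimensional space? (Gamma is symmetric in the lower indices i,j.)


Christoffel symbols Gamma^k_{ij} are symmetric in i,j, so there are d * d(d+1)/2 independent symbols.
d = 11
d(d+1)/2 = 11 * 12 / 2 = 66
Total = 11 * 66 = 726

726


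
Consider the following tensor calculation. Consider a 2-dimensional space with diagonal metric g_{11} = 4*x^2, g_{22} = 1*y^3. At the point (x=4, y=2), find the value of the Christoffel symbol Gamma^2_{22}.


For a diagonal metric, Gamma^k_{ij} = (1/2) g^{kk} (dg_{ik}/dx_j + dg_{jk}/dx_i - dg_{ij}/dx_k).
The metric is diagonal, so g_{ab} = 0 for a != b.
At the given point: g_{11} = 64, g_{22} = 8
g^{22} = 1/8
dg_{22}/dx_2 = dg_{22}/dx_2 = 12
dg_{22}/dx_2 = dg_{22}/dx_2 = 12
dg_{22}/dx_2 = dg_{22}/dx_2 = 12
Numerator = 12 + 12 - 12 = 12
Gamma^2_{22} = 12 / (2 * 8) = 3/4

3/4


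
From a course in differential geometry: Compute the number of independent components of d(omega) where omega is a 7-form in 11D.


The exterior derivative of a p-form is a (p+1)-form.
Its number of independent components is C(n, p+1).
n = 11, p+1 = 8
C(11, 8) = 165

165


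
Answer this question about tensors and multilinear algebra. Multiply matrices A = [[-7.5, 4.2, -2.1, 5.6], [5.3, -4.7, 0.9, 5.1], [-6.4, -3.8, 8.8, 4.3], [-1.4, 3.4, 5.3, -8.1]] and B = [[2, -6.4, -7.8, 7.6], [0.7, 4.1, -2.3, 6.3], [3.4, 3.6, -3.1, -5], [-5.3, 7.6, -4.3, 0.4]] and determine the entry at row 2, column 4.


(AB)_{ij} = sum_k A_{ik} B_{kj}.
For i=2, j=4:
A_{21} * B_{14} = 5.3 * 7.6 = 40.28
A_{22} * B_{24} = -4.7 * 6.3 = -29.61
A_{23} * B_{34} = 0.9 * -5 = -4.5
A_{24} * B_{44} = 5.1 * 0.4 = 2.04
Sum = 40.28 + -29.61 + -4.5 + 2.04 = 8.21

8.21


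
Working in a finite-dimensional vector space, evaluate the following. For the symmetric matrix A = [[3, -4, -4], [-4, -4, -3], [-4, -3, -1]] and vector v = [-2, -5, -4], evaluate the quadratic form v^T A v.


First compute Av:
(Av)_1 = 3*-2 + -4*-5 + -4*-4 = 30
(Av)_2 = -4*-2 + -4*-5 + -3*-4 = 40
(Av)_3 = -4*-2 + -3*-5 + -1*-4 = 27
Av = [30, 40, 27]
Then v^T (Av) = -2*30 + -5*40 + -4*27
= -60 + -200 + -108 = -368

-368


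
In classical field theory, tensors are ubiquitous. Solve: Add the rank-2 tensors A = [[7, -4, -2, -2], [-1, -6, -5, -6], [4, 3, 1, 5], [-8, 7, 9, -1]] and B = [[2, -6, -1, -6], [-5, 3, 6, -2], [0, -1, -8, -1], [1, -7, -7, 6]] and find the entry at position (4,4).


Tensor addition is component-wise: (A + B)_{ij} = A_{ij} + B_{ij}.
A_{44} = -1
B_{44} = 6
(A + B)_{44} = -1 + 6 = 5

5


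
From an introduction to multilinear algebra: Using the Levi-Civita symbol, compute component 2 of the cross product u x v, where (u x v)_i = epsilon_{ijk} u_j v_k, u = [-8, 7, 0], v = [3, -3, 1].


(u x v)_2 = sum_{j,k} epsilon_{2jk} u_j v_k. Only permutations of (1,2,3) contribute; the two non-zero terms are:
eps_{213} u_1 v_3 = -1 * -8 * 1 = 8
eps_{231} u_3 v_1 = 1 * 0 * 3 = 0
(u x v)_2 = 8

8


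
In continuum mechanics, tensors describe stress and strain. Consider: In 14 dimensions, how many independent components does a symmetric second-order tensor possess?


A symmetric rank-2 tensor in d dimensions has d(d+1)/2 independent components.
d = 14
d(d+1)/2 = 14 * 15 / 2 = 210 / 2 = 105

105


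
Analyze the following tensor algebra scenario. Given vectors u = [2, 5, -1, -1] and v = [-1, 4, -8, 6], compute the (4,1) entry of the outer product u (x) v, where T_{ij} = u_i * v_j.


The outer product entry T_{ij} = u_i * v_j.
We need i=4, j=1.
u_4 = -1, v_1 = -1
T_{4,1} = -1 * -1 = 1

1


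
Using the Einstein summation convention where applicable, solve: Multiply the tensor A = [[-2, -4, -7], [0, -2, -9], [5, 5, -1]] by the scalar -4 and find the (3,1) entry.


Scalar multiplication: (cA)_{ij} = c * A_{ij}.
c = -4
A_{31} = 5
(cA)_{31} = -4 * 5 = -20

-20


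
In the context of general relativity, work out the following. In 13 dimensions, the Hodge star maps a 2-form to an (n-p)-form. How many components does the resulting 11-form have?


The Hodge dual of a p-form on an n-dimensional manifold is an (n-p)-form.
n = 13, p = 2, so dual degree = 13 - 2 = 11
The number of components is C(n, n-p) = C(13, 11) = 78

78


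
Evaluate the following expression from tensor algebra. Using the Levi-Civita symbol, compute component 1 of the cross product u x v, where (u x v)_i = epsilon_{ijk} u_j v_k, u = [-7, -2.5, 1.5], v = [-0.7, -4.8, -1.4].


(u x v)_1 = sum_{j,k} epsilon_{1jk} u_j v_k. Only permutations of (1,2,3) contribute; the two non-zero terms are:
eps_{123} u_2 v_3 = 1 * -2.5 * -1.4 = 3.5
eps_{132} u_3 v_2 = -1 * 1.5 * -4.8 = 7.2
(u x v)_1 = 10.7

10.7


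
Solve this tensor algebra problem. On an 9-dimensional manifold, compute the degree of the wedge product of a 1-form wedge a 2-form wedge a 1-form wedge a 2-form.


The degree of a wedge product is the sum of the degrees of the individual forms.
Degrees: 1, 2, 1, 2
Total degree = 1 + 2 + 1 + 2 = 6

6


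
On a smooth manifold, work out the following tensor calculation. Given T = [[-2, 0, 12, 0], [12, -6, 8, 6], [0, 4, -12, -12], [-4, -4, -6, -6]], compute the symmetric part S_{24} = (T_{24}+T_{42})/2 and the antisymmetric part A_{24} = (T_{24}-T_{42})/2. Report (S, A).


T_{24} = 6
T_{42} = -4
S_{24} = (6 + -4)/2 = 2/2 = 1
A_{24} = (6 - -4)/2 = 10/2 = 5
Check: S + A = 1 + 5 = 6 = T_{24}.

(1, 5)


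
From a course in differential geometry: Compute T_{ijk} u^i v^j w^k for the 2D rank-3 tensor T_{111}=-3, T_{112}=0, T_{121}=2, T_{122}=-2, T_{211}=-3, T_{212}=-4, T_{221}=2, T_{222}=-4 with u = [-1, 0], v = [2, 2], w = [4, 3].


S = sum over i,j,k of T_{ijk} u_i v_j w_k. Expanding all 8 terms:
T_{111}*u_1*v_1*w_1 = -3*-1*2*4 = 24  (running total: 24)
T_{112}*u_1*v_1*w_2 = 0*-1*2*3 = 0  (running total: 24)
T_{121}*u_1*v_2*w_1 = 2*-1*2*4 = -16  (running total: 8)
T_{122}*u_1*v_2*w_2 = -2*-1*2*3 = 12  (running total: 20)
T_{211}*u_2*v_1*w_1 = -3*0*2*4 = 0  (running total: 20)
T_{212}*u_2*v_1*w_2 = -4*0*2*3 = 0  (running total: 20)
T_{221}*u_2*v_2*w_1 = 2*0*2*4 = 0  (running total: 20)
T_{222}*u_2*v_2*w_2 = -4*0*2*3 = 0  (running total: 20)
S = 20

20


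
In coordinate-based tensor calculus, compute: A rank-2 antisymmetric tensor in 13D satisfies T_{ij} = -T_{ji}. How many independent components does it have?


An antisymmetric rank-2 tensor satisfies A_{ij} = -A_{ji}, so diagonal entries are zero.
The independent components are the upper-triangular entries: C(n, 2) = n(n-1)/2.
n = 13
C(13, 2) = 13 * 12 / 2 = 156 / 2 = 78

78


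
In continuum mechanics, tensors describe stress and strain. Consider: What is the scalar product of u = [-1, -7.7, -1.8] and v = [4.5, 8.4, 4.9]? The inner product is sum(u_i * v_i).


The inner product u . v = sum of u_i * v_i.
Term-by-term: -1 * 4.5, -7.7 * 8.4, -1.8 * 4.9
Products: -4.5, -64.68, -8.82
Sum = -4.5 + -64.68 + -8.82 = -78

-78


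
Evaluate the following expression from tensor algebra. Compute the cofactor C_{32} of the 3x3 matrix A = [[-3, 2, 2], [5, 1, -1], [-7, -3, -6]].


To find cofactor C_{32}, delete row 3 and column 2.
The resulting 2x2 submatrix is: [[-3, 2], [5, -1]]
Minor M_{32} = -3*-1 - 2*5
  = 3 - 10 = -7
Sign = (-1)^(3+2) = (-1)^5 = -1
Cofactor C_{32} = -1 * -7 = 7

7


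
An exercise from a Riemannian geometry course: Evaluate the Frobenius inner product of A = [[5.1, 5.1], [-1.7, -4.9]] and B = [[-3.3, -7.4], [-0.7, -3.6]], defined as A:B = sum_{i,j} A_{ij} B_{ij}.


A:B = sum over all i,j of A_{ij} * B_{ij}.
Row 1: 5.1*-3.3=-16.83, 5.1*-7.4=-37.74 => row sum = -54.57
Row 2: -1.7*-0.7=1.19, -4.9*-3.6=17.64 => row sum = 18.83
Total = -54.57 + 18.83 = -35.74

-35.74


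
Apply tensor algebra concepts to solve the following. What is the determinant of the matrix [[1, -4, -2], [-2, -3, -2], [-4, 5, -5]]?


Expanding along the first row, det(A) = a11*M_11 - a12*M_12 + a13*M_13, where M_1j is the (1,j) minor.
Minor M_11 = -3*-5 - -2*5 = 25
Minor M_12 = -2*-5 - -2*-4 = 2
Minor M_13 = -2*5 - -3*-4 = -22
det = 1*(25) - -4*(2) + -2*(-22)
    = 25 - -8 + 44
    = 77

77


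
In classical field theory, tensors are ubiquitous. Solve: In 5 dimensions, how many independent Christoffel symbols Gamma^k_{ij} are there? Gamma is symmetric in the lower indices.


Christoffel symbols Gamma^k_{ij} are symmetric in i,j, so there are d * d(d+1)/2 independent symbols.
d = 5
d(d+1)/2 = 5 * 6 / 2 = 15
Total = 5 * 15 = 75

75


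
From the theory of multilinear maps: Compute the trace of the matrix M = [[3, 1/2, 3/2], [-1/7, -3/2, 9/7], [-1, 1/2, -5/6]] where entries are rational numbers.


The trace is the sum of diagonal entries.
Diagonal: M[1,1] = 3, M[2,2] = -3/2, M[3,3] = -5/6
Tr(M) = 3 + -3/2 + -5/6
Computing step by step:
After adding M[1,1]: 3
After adding M[2,2]: 3/2
After adding M[3,3]: 2/3
Tr(M) = 2/3

2/3


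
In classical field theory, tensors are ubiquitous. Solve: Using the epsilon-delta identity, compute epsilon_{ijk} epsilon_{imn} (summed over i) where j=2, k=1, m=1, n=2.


Using the identity: epsilon_{ijk} epsilon_{imn} = delta_{jm} delta_{kn} - delta_{jn} delta_{km}.
delta_{21} = 0
delta_{12} = 0
delta_{22} = 1
delta_{11} = 1
Result = 0 * 0 - 1 * 1 = 0 - 1 = -1

-1


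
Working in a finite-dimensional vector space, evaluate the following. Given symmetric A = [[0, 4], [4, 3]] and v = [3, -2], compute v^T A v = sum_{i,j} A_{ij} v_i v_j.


First compute Av:
(Av)_1 = 0*3 + 4*-2 = -8
(Av)_2 = 4*3 + 3*-2 = 6
Av = [-8, 6]
Then v^T (Av) = 3*-8 + -2*6
= -24 + -12 = -36

-36


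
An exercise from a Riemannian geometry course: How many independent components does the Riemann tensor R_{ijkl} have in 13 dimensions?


The Riemann tensor in d dimensions has d^2(d^2 - 1)/12 independent components.
d = 13, so d^2 = 169
d^2 - 1 = 168
d^2(d^2 - 1) = 169 * 168 = 28392
Divide by 12: 28392 / 12 = 2366

2366


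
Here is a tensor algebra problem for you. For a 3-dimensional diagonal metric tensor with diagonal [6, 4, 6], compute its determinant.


For a diagonal metric, the determinant is the product of diagonal entries.
Diagonal entries: 6, 4, 6
det(g) = 6 * 4 * 6 = 144

144


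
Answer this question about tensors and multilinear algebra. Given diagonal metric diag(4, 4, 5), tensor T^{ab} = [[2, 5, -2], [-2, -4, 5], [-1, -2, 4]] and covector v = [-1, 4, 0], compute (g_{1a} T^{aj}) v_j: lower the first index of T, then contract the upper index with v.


Step 1: lower the first index. For a diagonal metric, g_{ia} T^{aj} = g_{ii} T^{ij} (no sum on i).
g_{11} = 4
S_1{}^1 = 4 * T^{11} = 4 * 2 = 8
S_1{}^2 = 4 * T^{12} = 4 * 5 = 20
S_1{}^3 = 4 * T^{13} = 4 * -2 = -8
Step 2: contract S_1{}^j with v_j.
S_1{}^1 * v_1 = 8 * -1 = -8
S_1{}^2 * v_2 = 20 * 4 = 80
S_1{}^3 * v_3 = -8 * 0 = 0
Result = -8 + 80 + 0 = 72

72


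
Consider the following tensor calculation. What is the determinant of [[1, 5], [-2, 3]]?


For a 2x2 matrix [[a, b], [c, d]], det = a*d - b*c.
a = 1, b = 5, c = -2, d = 3
a*d = 1 * 3 = 3
b*c = 5 * -2 = -10
det = 3 - -10 = 13

13


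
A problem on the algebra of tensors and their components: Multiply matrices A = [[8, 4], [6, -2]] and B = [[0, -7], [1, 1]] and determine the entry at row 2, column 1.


(AB)_{ij} = sum_k A_{ik} B_{kj}.
For i=2, j=1:
A_{21} * B_{11} = 6 * 0 = 0
A_{22} * B_{21} = -2 * 1 = -2
Sum = 0 + -2 = -2

-2


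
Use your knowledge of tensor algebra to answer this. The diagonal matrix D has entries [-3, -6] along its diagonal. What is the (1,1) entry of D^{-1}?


For a diagonal matrix, the inverse has entries (D^{-1})_{ii} = 1/d_{ii}.
The diagonal entries are: d_{11} = -3, d_{22} = -6
We need (D^{-1})_{11} = 1/d_{11} = 1/-3 = -1/3

-1/3


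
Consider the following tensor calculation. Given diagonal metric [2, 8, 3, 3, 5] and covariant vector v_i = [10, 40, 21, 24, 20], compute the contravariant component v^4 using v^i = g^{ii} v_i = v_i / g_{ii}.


To raise an index with a diagonal metric: v^i = v_i / g_{ii}.
For index 4: v_4 = 24, g_{44} = 3
v^4 = 24 / 3 = 8

8


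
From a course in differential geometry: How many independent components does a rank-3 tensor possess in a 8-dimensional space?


The number of components of a rank-r tensor in d dimensions is d^r.
Here d = 8 and r = 3.
8^3 = 512

512


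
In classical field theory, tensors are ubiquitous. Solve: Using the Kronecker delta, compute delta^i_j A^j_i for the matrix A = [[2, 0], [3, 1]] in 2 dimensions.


The contraction (trace) of a rank-2 tensor is the sum of its diagonal elements.
Diagonal entries: A[1,1] = 2, A[2,2] = 1
Tr(A) = 2 + 1 = 3

3


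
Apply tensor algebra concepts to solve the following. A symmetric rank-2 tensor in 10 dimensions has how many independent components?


A symmetric rank-2 tensor in d dimensions has d(d+1)/2 independent components.
d = 10
d(d+1)/2 = 10 * 11 / 2 = 110 / 2 = 55

55


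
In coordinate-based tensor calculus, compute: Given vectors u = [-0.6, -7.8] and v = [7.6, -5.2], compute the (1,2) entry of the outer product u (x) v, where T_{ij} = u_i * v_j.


The outer product entry T_{ij} = u_i * v_j.
We need i=1, j=2.
u_1 = -0.6, v_2 = -5.2
T_{1,2} = -0.6 * -5.2 = 3.12

3.12


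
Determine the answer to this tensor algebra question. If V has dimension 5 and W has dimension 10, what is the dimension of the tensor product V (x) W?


The dimension of a tensor product is the product of dimensions.
dim(V) = 5, dim(W) = 10
dim(V (x) W) = 5 * 10 = 50

50


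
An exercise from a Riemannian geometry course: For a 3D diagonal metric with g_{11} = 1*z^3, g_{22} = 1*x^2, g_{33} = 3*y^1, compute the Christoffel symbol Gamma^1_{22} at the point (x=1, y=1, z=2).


For a diagonal metric, Gamma^k_{ij} = (1/2) g^{kk} (dg_{ik}/dx_j + dg_{jk}/dx_i - dg_{ij}/dx_k).
The metric is diagonal, so g_{ab} = 0 for a != b.
At the given point: g_{11} = 8, g_{22} = 1, g_{33} = 3
g^{11} = 1/8
dg_{21}/dx_2 = 0 (off-diagonal)
dg_{21}/dx_2 = 0 (off-diagonal)
dg_{22}/dx_1 = dg_{22}/dx_1 = 2
Numerator = 0 + 0 - 2 = -2
Gamma^1_{22} = -2 / (2 * 8) = -1/8

-1/8


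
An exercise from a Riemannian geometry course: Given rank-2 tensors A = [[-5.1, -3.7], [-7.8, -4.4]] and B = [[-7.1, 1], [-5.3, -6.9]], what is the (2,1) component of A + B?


Tensor addition is component-wise: (A + B)_{ij} = A_{ij} + B_{ij}.
A_{21} = -7.8
B_{21} = -5.3
(A + B)_{21} = -7.8 + -5.3 = -13.1

-13.1


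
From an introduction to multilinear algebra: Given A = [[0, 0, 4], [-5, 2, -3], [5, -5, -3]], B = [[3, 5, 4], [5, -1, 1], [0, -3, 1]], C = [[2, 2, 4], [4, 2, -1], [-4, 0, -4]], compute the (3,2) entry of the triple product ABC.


(ABC)_{32} = sum_m (AB)_{3m} C_{m2}. First compute row 3 of AB.
(AB)_{31} = 5*3 + -5*5 + -3*0 = -10
(AB)_{32} = 5*5 + -5*-1 + -3*-3 = 39
(AB)_{33} = 5*4 + -5*1 + -3*1 = 12
Now contract with column 2 of C:
(AB)_{31} * C_{12} = -10 * 2 = -20
(AB)_{32} * C_{22} = 39 * 2 = 78
(AB)_{33} * C_{32} = 12 * 0 = 0
(ABC)_{32} = -20 + 78 + 0 = 58

58


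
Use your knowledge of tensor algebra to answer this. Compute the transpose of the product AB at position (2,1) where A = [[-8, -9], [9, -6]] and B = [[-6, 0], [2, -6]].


(AB)^T_{ij} = (AB)_{ji} = sum_k A_{jk} B_{ki}.
For i=2, j=1 we need (AB)_{12}:
A_{11} * B_{12} = -8 * 0 = 0
A_{12} * B_{22} = -9 * -6 = 54
Sum = 0 + 54 = 54

54


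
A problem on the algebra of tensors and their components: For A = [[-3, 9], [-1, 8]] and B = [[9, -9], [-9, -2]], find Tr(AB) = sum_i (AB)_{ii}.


Tr(AB) = sum_i (AB)_{ii} where (AB)_{ii} = sum_k A_{ik} B_{ki}.
(AB)_{11} = -3*9 + 9*-9 = -108
(AB)_{22} = -1*-9 + 8*-2 = -7
Tr(AB) = -108 + -7 = -115

-115


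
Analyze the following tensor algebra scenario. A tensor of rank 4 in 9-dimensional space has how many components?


The number of components of a rank-r tensor in d dimensions is d^r.
Here d = 9 and r = 4.
9^4 = 6561

6561


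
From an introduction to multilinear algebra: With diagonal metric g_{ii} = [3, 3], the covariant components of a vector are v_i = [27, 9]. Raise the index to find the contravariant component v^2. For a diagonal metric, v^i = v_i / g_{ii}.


To raise an index with a diagonal metric: v^i = v_i / g_{ii}.
For index 2: v_2 = 9, g_{22} = 3
v^2 = 9 / 3 = 3

3


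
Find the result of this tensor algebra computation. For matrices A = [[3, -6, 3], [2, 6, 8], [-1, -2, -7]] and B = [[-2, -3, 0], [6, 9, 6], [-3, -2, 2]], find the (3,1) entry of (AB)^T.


(AB)^T_{ij} = (AB)_{ji} = sum_k A_{jk} B_{ki}.
For i=3, j=1 we need (AB)_{13}:
A_{11} * B_{13} = 3 * 0 = 0
A_{12} * B_{23} = -6 * 6 = -36
A_{13} * B_{33} = 3 * 2 = 6
Sum = 0 + -36 + 6 = -30

-30


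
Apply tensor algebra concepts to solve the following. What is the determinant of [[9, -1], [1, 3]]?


For a 2x2 matrix [[a, b], [c, d]], det = a*d - b*c.
a = 9, b = -1, c = 1, d = 3
a*d = 9 * 3 = 27
b*c = -1 * 1 = -1
det = 27 - -1 = 28

28


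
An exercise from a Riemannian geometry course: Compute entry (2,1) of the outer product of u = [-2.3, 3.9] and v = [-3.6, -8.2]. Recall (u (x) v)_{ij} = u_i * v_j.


The outer product entry T_{ij} = u_i * v_j.
We need i=2, j=1.
u_2 = 3.9, v_1 = -3.6
T_{2,1} = 3.9 * -3.6 = -14.04

-14.04


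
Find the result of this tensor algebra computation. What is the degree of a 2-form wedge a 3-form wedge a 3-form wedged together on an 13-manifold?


The degree of a wedge product is the sum of the degrees of the individual forms.
Degrees: 2, 3, 3
Total degree = 2 + 3 + 3 = 8

8


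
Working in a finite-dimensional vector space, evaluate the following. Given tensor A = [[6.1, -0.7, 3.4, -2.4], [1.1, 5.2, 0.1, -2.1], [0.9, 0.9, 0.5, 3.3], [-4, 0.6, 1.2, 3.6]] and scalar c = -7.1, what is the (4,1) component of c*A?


Scalar multiplication: (cA)_{ij} = c * A_{ij}.
c = -7.1
A_{41} = -4
(cA)_{41} = -7.1 * -4 = 28.4

28.4


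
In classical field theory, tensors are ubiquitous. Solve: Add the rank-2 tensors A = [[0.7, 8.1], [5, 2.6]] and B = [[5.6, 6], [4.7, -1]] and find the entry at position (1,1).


Tensor addition is component-wise: (A + B)_{ij} = A_{ij} + B_{ij}.
A_{11} = 0.7
B_{11} = 5.6
(A + B)_{11} = 0.7 + 5.6 = 6.3

6.3


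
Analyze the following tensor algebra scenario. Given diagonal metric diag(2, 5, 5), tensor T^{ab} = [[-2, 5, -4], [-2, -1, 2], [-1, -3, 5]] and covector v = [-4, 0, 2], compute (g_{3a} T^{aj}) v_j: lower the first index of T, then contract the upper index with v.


Step 1: lower the first index. For a diagonal metric, g_{ia} T^{aj} = g_{ii} T^{ij} (no sum on i).
g_{33} = 5
S_3{}^1 = 5 * T^{31} = 5 * -1 = -5
S_3{}^2 = 5 * T^{32} = 5 * -3 = -15
S_3{}^3 = 5 * T^{33} = 5 * 5 = 25
Step 2: contract S_3{}^j with v_j.
S_3{}^1 * v_1 = -5 * -4 = 20
S_3{}^2 * v_2 = -15 * 0 = 0
S_3{}^3 * v_3 = 25 * 2 = 50
Result = 20 + 0 + 50 = 70

70


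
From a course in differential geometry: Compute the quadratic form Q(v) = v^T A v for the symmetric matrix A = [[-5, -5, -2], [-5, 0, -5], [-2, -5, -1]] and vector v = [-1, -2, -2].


First compute Av:
(Av)_1 = -5*-1 + -5*-2 + -2*-2 = 19
(Av)_2 = -5*-1 + 0*-2 + -5*-2 = 15
(Av)_3 = -2*-1 + -5*-2 + -1*-2 = 14
Av = [19, 15, 14]
Then v^T (Av) = -1*19 + -2*15 + -2*14
= -19 + -30 + -28 = -77

-77


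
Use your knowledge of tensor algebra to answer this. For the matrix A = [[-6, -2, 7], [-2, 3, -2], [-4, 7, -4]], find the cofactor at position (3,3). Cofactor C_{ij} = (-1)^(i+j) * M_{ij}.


To find cofactor C_{33}, delete row 3 and column 3.
The resulting 2x2 submatrix is: [[-6, -2], [-2, 3]]
Minor M_{33} = -6*3 - -2*-2
  = -18 - 4 = -22
Sign = (-1)^(3+3) = (-1)^6 = 1
Cofactor C_{33} = 1 * -22 = -22

-22


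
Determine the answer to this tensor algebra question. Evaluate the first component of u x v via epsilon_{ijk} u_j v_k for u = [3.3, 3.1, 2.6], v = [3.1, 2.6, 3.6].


(u x v)_1 = sum_{j,k} epsilon_{1jk} u_j v_k. Only permutations of (1,2,3) contribute; the two non-zero terms are:
eps_{123} u_2 v_3 = 1 * 3.1 * 3.6 = 11.16
eps_{132} u_3 v_2 = -1 * 2.6 * 2.6 = -6.76
(u x v)_1 = 4.4

4.4


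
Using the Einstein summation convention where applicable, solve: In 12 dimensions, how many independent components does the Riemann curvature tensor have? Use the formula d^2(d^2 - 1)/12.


The Riemann tensor in d dimensions has d^2(d^2 - 1)/12 independent components.
d = 12, so d^2 = 144
d^2 - 1 = 143
d^2(d^2 - 1) = 144 * 143 = 20592
Divide by 12: 20592 / 12 = 1716

1716


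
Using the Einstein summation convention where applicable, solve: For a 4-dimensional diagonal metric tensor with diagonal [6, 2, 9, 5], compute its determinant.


For a diagonal metric, the determinant is the product of diagonal entries.
Diagonal entries: 6, 2, 9, 5
det(g) = 6 * 2 * 9 * 5 = 540

540


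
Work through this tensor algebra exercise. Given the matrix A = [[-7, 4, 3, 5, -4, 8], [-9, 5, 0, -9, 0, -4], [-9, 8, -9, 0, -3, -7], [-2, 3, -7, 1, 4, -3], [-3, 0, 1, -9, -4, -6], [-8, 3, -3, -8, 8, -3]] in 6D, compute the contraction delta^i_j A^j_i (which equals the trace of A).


The contraction (trace) of a rank-2 tensor is the sum of its diagonal elements.
Diagonal entries: A[1,1] = -7, A[2,2] = 5, A[3,3] = -9, A[4,4] = 1, A[5,5] = -4, A[6,6] = -3
Tr(A) = -7 + 5 + -9 + 1 + -4 + -3 = -17

-17


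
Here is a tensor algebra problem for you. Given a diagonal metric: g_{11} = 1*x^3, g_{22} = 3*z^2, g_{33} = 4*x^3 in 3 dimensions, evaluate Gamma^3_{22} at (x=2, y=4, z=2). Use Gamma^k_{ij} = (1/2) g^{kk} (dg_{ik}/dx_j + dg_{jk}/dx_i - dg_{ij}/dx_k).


For a diagonal metric, Gamma^k_{ij} = (1/2) g^{kk} (dg_{ik}/dx_j + dg_{jk}/dx_i - dg_{ij}/dx_k).
The metric is diagonal, so g_{ab} = 0 for a != b.
At the given point: g_{11} = 8, g_{22} = 12, g_{33} = 32
g^{33} = 1/32
dg_{23}/dx_2 = 0 (off-diagonal)
dg_{23}/dx_2 = 0 (off-diagonal)
dg_{22}/dx_3 = dg_{22}/dx_3 = 12
Numerator = 0 + 0 - 12 = -12
Gamma^3_{22} = -12 / (2 * 32) = -3/16

-3/16


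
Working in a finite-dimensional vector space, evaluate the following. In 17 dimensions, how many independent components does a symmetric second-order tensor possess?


A symmetric rank-2 tensor in d dimensions has d(d+1)/2 independent components.
d = 17
d(d+1)/2 = 17 * 18 / 2 = 306 / 2 = 153

153


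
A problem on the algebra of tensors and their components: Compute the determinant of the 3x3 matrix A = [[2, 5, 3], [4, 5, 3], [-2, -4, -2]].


Expanding along the first row, det(A) = a11*M_11 - a12*M_12 + a13*M_13, where M_1j is the (1,j) minor.
Minor M_11 = 5*-2 - 3*-4 = 2
Minor M_12 = 4*-2 - 3*-2 = -2
Minor M_13 = 4*-4 - 5*-2 = -6
det = 2*(2) - 5*(-2) + 3*(-6)
    = 4 - -10 + -18
    = -4

-4


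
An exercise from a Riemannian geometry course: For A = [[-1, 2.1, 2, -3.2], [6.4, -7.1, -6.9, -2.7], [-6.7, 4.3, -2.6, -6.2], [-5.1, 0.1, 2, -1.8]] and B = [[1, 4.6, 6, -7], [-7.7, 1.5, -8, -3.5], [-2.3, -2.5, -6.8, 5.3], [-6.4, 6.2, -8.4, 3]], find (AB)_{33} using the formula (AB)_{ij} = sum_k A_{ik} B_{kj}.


(AB)_{ij} = sum_k A_{ik} B_{kj}.
For i=3, j=3:
A_{31} * B_{13} = -6.7 * 6 = -40.2
A_{32} * B_{23} = 4.3 * -8 = -34.4
A_{33} * B_{33} = -2.6 * -6.8 = 17.68
A_{34} * B_{43} = -6.2 * -8.4 = 52.08
Sum = -40.2 + -34.4 + 17.68 + 52.08 = -4.84

-4.84


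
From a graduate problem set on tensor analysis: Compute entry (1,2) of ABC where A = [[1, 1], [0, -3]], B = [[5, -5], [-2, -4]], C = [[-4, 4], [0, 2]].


(ABC)_{12} = sum_m (AB)_{1m} C_{m2}. First compute row 1 of AB.
(AB)_{11} = 1*5 + 1*-2 = 3
(AB)_{12} = 1*-5 + 1*-4 = -9
Now contract with column 2 of C:
(AB)_{11} * C_{12} = 3 * 4 = 12
(AB)_{12} * C_{22} = -9 * 2 = -18
(ABC)_{12} = 12 + -18 = -6

-6


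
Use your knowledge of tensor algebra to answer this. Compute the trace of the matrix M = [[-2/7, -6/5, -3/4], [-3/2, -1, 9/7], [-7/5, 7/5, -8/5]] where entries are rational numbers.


The trace is the sum of diagonal entries.
Diagonal: M[1,1] = -2/7, M[2,2] = -1, M[3,3] = -8/5
Tr(M) = -2/7 + -1 + -8/5
Computing step by step:
After adding M[1,1]: -2/7
After adding M[2,2]: -9/7
After adding M[3,3]: -101/35
Tr(M) = -101/35

-101/35


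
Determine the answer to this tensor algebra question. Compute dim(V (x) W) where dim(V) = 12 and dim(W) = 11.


The dimension of a tensor product is the product of dimensions.
dim(V) = 12, dim(W) = 11
dim(V (x) W) = 12 * 11 = 132

132


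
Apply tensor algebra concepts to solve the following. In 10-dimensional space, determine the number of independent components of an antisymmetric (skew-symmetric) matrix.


An antisymmetric rank-2 tensor satisfies A_{ij} = -A_{ji}, so diagonal entries are zero.
The independent components are the upper-triangular entries: C(n, 2) = n(n-1)/2.
n = 10
C(10, 2) = 10 * 9 / 2 = 90 / 2 = 45

45


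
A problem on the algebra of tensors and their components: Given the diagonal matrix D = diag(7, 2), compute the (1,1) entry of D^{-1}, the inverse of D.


For a diagonal matrix, the inverse has entries (D^{-1})_{ii} = 1/d_{ii}.
The diagonal entries are: d_{11} = 7, d_{22} = 2
We need (D^{-1})_{11} = 1/d_{11} = 1/7 = 1/7

1/7


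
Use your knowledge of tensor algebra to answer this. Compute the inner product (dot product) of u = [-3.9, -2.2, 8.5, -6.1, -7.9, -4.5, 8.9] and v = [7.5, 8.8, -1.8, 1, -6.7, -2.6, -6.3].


The inner product u . v = sum of u_i * v_i.
Term-by-term: -3.9 * 7.5, -2.2 * 8.8, 8.5 * -1.8, -6.1 * 1, -7.9 * -6.7, -4.5 * -2.6, 8.9 * -6.3
Products: -29.25, -19.36, -15.3, -6.1, 52.93, 11.7, -56.07
Sum = -29.25 + -19.36 + -15.3 + -6.1 + 52.93 + 11.7 + -56.07 = -61.45

-61.45


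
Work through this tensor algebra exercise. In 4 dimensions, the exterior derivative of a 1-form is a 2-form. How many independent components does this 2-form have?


The exterior derivative of a p-form is a (p+1)-form.
Its number of independent components is C(n, p+1).
n = 4, p+1 = 2
C(4, 2) = 6

6


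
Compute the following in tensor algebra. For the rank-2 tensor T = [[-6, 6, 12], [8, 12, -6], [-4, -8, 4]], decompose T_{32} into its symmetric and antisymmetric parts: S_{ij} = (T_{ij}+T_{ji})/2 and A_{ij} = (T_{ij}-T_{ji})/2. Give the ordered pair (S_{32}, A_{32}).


T_{32} = -8
T_{23} = -6
S_{32} = (-8 + -6)/2 = -14/2 = -7
A_{32} = (-8 - -6)/2 = -2/2 = -1
Check: S + A = -7 + -1 = -8 = T_{32}.

(-7, -1)


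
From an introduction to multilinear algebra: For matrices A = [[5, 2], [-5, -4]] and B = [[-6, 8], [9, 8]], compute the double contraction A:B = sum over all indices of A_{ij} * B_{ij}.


A:B = sum over all i,j of A_{ij} * B_{ij}.
Row 1: 5*-6=-30, 2*8=16 => row sum = -14
Row 2: -5*9=-45, -4*8=-32 => row sum = -77
Total = -14 + -77 = -91

-91


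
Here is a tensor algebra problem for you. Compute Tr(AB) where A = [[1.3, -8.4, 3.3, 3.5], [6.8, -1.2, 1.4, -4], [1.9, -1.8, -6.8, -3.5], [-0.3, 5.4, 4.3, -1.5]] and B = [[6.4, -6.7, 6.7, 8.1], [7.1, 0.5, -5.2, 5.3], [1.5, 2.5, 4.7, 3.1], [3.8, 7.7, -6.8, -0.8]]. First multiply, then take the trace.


Tr(AB) = sum_i (AB)_{ii} where (AB)_{ii} = sum_k A_{ik} B_{ki}.
(AB)_{11} = 1.3*6.4 + -8.4*7.1 + 3.3*1.5 + 3.5*3.8 = -33.07
(AB)_{22} = 6.8*-6.7 + -1.2*0.5 + 1.4*2.5 + -4*7.7 = -73.46
(AB)_{33} = 1.9*6.7 + -1.8*-5.2 + -6.8*4.7 + -3.5*-6.8 = 13.93
(AB)_{44} = -0.3*8.1 + 5.4*5.3 + 4.3*3.1 + -1.5*-0.8 = 40.72
Tr(AB) = -33.07 + -73.46 + 13.93 + 40.72 = -51.88

-51.88


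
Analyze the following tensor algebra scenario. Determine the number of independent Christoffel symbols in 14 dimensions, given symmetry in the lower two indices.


Christoffel symbols Gamma^k_{ij} are symmetric in i,j, so there are d * d(d+1)/2 independent symbols.
d = 14
d(d+1)/2 = 14 * 15 / 2 = 105
Total = 14 * 105 = 1470

1470


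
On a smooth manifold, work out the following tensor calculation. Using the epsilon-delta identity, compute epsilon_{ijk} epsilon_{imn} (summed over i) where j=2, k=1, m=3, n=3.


Using the identity: epsilon_{ijk} epsilon_{imn} = delta_{jm} delta_{kn} - delta_{jn} delta_{km}.
delta_{23} = 0
delta_{13} = 0
delta_{23} = 0
delta_{13} = 0
Result = 0 * 0 - 0 * 0 = 0 - 0 = 0

0


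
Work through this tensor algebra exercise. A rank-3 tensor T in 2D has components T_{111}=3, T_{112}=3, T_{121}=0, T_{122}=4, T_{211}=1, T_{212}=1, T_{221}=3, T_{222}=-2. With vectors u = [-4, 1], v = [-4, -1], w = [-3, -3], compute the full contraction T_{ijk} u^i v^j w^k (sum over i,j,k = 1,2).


S = sum over i,j,k of T_{ijk} u_i v_j w_k. Expanding all 8 terms:
T_{111}*u_1*v_1*w_1 = 3*-4*-4*-3 = -144  (running total: -144)
T_{112}*u_1*v_1*w_2 = 3*-4*-4*-3 = -144  (running total: -288)
T_{121}*u_1*v_2*w_1 = 0*-4*-1*-3 = 0  (running total: -288)
T_{122}*u_1*v_2*w_2 = 4*-4*-1*-3 = -48  (running total: -336)
T_{211}*u_2*v_1*w_1 = 1*1*-4*-3 = 12  (running total: -324)
T_{212}*u_2*v_1*w_2 = 1*1*-4*-3 = 12  (running total: -312)
T_{221}*u_2*v_2*w_1 = 3*1*-1*-3 = 9  (running total: -303)
T_{222}*u_2*v_2*w_2 = -2*1*-1*-3 = -6  (running total: -309)
S = -309

-309


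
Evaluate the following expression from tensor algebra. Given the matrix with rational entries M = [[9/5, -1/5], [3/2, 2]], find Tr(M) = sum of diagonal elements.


The trace is the sum of diagonal entries.
Diagonal: M[1,1] = 9/5, M[2,2] = 2
Tr(M) = 9/5 + 2
Computing step by step:
After adding M[1,1]: 9/5
After adding M[2,2]: 19/5
Tr(M) = 19/5

19/5


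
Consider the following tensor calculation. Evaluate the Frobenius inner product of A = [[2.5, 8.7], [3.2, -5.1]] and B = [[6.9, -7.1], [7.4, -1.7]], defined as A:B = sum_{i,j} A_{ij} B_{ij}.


A:B = sum over all i,j of A_{ij} * B_{ij}.
Row 1: 2.5*6.9=17.25, 8.7*-7.1=-61.77 => row sum = -44.52
Row 2: 3.2*7.4=23.68, -5.1*-1.7=8.67 => row sum = 32.35
Total = -44.52 + 32.35 = -12.17

-12.17


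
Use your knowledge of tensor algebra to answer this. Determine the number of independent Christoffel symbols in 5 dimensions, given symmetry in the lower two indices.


Christoffel symbols Gamma^k_{ij} are symmetric in i,j, so there are d * d(d+1)/2 independent symbols.
d = 5
d(d+1)/2 = 5 * 6 / 2 = 15
Total = 5 * 15 = 75

75


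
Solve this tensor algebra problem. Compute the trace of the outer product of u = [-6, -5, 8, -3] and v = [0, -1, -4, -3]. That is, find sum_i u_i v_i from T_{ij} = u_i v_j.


The outer product gives T_{ij} = u_i v_j.
The trace (contraction) is Tr(T) = sum_i T_{ii} = sum_i u_i v_i.
Diagonal entries:
T_{11} = u_1 * v_1 = -6 * 0 = 0
T_{22} = u_2 * v_2 = -5 * -1 = 5
T_{33} = u_3 * v_3 = 8 * -4 = -32
T_{44} = u_4 * v_4 = -3 * -3 = 9
Tr(T) = 0 + 5 + -32 + 9 = -18

-18


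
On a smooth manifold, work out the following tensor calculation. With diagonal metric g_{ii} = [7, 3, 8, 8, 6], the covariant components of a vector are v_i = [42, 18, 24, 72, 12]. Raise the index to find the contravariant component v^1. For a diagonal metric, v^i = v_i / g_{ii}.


To raise an index with a diagonal metric: v^i = v_i / g_{ii}.
For index 1: v_1 = 42, g_{11} = 7
v^1 = 42 / 7 = 6

6


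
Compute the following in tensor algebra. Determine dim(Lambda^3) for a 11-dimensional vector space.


The dimension of the space of p-forms on an n-dimensional space is C(n, p).
n = 11, p = 3
C(11, 3) = 11! / (3! * 8!) = 165

165


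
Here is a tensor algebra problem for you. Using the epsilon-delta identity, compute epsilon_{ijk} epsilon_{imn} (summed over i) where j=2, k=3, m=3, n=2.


Using the identity: epsilon_{ijk} epsilon_{imn} = delta_{jm} delta_{kn} - delta_{jn} delta_{km}.
delta_{23} = 0
delta_{32} = 0
delta_{22} = 1
delta_{33} = 1
Result = 0 * 0 - 1 * 1 = 0 - 1 = -1

-1


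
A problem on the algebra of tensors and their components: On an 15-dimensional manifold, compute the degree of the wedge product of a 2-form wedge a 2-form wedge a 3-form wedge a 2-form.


The degree of a wedge product is the sum of the degrees of the individual forms.
Degrees: 2, 2, 3, 2
Total degree = 2 + 2 + 3 + 2 = 9

9


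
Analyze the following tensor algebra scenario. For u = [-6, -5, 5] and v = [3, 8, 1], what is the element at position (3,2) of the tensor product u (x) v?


The outer product entry T_{ij} = u_i * v_j.
We need i=3, j=2.
u_3 = 5, v_2 = 8
T_{3,2} = 5 * 8 = 40

40


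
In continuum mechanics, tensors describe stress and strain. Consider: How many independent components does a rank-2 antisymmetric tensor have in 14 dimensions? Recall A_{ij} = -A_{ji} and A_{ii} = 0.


An antisymmetric rank-2 tensor satisfies A_{ij} = -A_{ji}, so diagonal entries are zero.
The independent components are the upper-triangular entries: C(n, 2) = n(n-1)/2.
n = 14
C(14, 2) = 14 * 13 / 2 = 182 / 2 = 91

91


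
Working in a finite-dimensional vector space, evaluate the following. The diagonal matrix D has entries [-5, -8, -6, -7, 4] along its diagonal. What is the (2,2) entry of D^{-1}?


For a diagonal matrix, the inverse has entries (D^{-1})_{ii} = 1/d_{ii}.
The diagonal entries are: d_{11} = -5, d_{22} = -8, d_{33} = -6, d_{44} = -7, d_{55} = 4
We need (D^{-1})_{22} = 1/d_{22} = 1/-8 = -1/8

-1/8


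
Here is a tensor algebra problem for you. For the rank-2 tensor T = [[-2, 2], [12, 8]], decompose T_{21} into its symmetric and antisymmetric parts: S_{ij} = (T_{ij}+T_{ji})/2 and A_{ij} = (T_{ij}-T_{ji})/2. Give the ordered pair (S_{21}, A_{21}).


T_{21} = 12
T_{12} = 2
S_{21} = (12 + 2)/2 = 14/2 = 7
A_{21} = (12 - 2)/2 = 10/2 = 5
Check: S + A = 7 + 5 = 12 = T_{21}.

(7, 5)


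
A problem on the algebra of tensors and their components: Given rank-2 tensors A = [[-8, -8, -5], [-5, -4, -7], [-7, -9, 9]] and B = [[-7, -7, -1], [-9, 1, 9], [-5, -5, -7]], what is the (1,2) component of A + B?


Tensor addition is component-wise: (A + B)_{ij} = A_{ij} + B_{ij}.
A_{12} = -8
B_{12} = -7
(A + B)_{12} = -8 + -7 = -15

-15


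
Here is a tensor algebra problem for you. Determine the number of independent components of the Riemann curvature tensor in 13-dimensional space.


The Riemann tensor in d dimensions has d^2(d^2 - 1)/12 independent components.
d = 13, so d^2 = 169
d^2 - 1 = 168
d^2(d^2 - 1) = 169 * 168 = 28392
Divide by 12: 28392 / 12 = 2366

2366


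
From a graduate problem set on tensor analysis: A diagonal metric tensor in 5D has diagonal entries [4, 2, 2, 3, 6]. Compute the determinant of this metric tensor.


For a diagonal metric, the determinant is the product of diagonal entries.
Diagonal entries: 4, 2, 2, 3, 6
det(g) = 4 * 2 * 2 * 3 * 6 = 288

288


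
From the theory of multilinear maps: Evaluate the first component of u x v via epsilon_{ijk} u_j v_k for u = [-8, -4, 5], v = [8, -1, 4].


(u x v)_1 = sum_{j,k} epsilon_{1jk} u_j v_k. Only permutations of (1,2,3) contribute; the two non-zero terms are:
eps_{123} u_2 v_3 = 1 * -4 * 4 = -16
eps_{132} u_3 v_2 = -1 * 5 * -1 = 5
(u x v)_1 = -11

-11


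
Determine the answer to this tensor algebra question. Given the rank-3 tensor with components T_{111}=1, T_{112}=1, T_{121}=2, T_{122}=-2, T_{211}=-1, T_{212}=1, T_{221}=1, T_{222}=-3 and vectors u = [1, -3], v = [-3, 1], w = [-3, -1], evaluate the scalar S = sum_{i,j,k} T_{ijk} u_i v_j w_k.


S = sum over i,j,k of T_{ijk} u_i v_j w_k. Expanding all 8 terms:
T_{111}*u_1*v_1*w_1 = 1*1*-3*-3 = 9  (running total: 9)
T_{112}*u_1*v_1*w_2 = 1*1*-3*-1 = 3  (running total: 12)
T_{121}*u_1*v_2*w_1 = 2*1*1*-3 = -6  (running total: 6)
T_{122}*u_1*v_2*w_2 = -2*1*1*-1 = 2  (running total: 8)
T_{211}*u_2*v_1*w_1 = -1*-3*-3*-3 = 27  (running total: 35)
T_{212}*u_2*v_1*w_2 = 1*-3*-3*-1 = -9  (running total: 26)
T_{221}*u_2*v_2*w_1 = 1*-3*1*-3 = 9  (running total: 35)
T_{222}*u_2*v_2*w_2 = -3*-3*1*-1 = -9  (running total: 26)
S = 26

26


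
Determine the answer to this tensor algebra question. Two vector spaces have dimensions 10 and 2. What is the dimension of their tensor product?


The dimension of a tensor product is the product of dimensions.
dim(V) = 10, dim(W) = 2
dim(V (x) W) = 10 * 2 = 20

20


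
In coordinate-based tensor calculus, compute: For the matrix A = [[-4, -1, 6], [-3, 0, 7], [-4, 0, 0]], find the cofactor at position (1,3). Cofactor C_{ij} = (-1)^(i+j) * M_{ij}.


To find cofactor C_{13}, delete row 1 and column 3.
The resulting 2x2 submatrix is: [[-3, 0], [-4, 0]]
Minor M_{13} = -3*0 - 0*-4
  = 0 - 0 = 0
Sign = (-1)^(1+3) = (-1)^4 = 1
Cofactor C_{13} = 1 * 0 = 0

0


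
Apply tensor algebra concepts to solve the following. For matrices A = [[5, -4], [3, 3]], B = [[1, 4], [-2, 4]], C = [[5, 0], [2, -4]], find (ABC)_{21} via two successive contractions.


(ABC)_{21} = sum_m (AB)_{2m} C_{m1}. First compute row 2 of AB.
(AB)_{21} = 3*1 + 3*-2 = -3
(AB)_{22} = 3*4 + 3*4 = 24
Now contract with column 1 of C:
(AB)_{21} * C_{11} = -3 * 5 = -15
(AB)_{22} * C_{21} = 24 * 2 = 48
(ABC)_{21} = -15 + 48 = 33

33


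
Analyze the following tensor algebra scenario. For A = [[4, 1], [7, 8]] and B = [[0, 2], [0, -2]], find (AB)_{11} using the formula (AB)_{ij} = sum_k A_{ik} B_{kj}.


(AB)_{ij} = sum_k A_{ik} B_{kj}.
For i=1, j=1:
A_{11} * B_{11} = 4 * 0 = 0
A_{12} * B_{21} = 1 * 0 = 0
Sum = 0 + 0 = 0

0
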